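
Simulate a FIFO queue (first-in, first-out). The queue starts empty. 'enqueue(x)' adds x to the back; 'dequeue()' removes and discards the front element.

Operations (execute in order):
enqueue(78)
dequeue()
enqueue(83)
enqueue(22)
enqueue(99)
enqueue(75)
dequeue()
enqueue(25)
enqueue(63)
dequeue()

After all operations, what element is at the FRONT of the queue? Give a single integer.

enqueue(78): queue = [78]
dequeue(): queue = []
enqueue(83): queue = [83]
enqueue(22): queue = [83, 22]
enqueue(99): queue = [83, 22, 99]
enqueue(75): queue = [83, 22, 99, 75]
dequeue(): queue = [22, 99, 75]
enqueue(25): queue = [22, 99, 75, 25]
enqueue(63): queue = [22, 99, 75, 25, 63]
dequeue(): queue = [99, 75, 25, 63]

Answer: 99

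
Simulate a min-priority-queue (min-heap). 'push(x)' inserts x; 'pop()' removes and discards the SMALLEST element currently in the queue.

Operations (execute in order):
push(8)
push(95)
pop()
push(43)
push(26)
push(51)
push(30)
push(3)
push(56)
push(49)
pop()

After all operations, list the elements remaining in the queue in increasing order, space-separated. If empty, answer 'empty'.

push(8): heap contents = [8]
push(95): heap contents = [8, 95]
pop() → 8: heap contents = [95]
push(43): heap contents = [43, 95]
push(26): heap contents = [26, 43, 95]
push(51): heap contents = [26, 43, 51, 95]
push(30): heap contents = [26, 30, 43, 51, 95]
push(3): heap contents = [3, 26, 30, 43, 51, 95]
push(56): heap contents = [3, 26, 30, 43, 51, 56, 95]
push(49): heap contents = [3, 26, 30, 43, 49, 51, 56, 95]
pop() → 3: heap contents = [26, 30, 43, 49, 51, 56, 95]

Answer: 26 30 43 49 51 56 95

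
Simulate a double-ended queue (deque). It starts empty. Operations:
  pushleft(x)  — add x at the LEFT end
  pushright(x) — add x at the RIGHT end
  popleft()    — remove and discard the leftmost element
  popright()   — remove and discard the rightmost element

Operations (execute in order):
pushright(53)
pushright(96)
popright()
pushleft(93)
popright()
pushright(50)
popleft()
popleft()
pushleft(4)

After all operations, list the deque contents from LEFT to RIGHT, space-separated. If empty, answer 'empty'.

Answer: 4

Derivation:
pushright(53): [53]
pushright(96): [53, 96]
popright(): [53]
pushleft(93): [93, 53]
popright(): [93]
pushright(50): [93, 50]
popleft(): [50]
popleft(): []
pushleft(4): [4]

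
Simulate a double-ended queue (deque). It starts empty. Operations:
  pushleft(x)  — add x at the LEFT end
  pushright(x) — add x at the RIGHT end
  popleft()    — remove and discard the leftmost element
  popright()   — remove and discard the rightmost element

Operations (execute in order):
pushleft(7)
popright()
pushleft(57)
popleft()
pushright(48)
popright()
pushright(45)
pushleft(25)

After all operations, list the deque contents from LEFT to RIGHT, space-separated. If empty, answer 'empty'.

pushleft(7): [7]
popright(): []
pushleft(57): [57]
popleft(): []
pushright(48): [48]
popright(): []
pushright(45): [45]
pushleft(25): [25, 45]

Answer: 25 45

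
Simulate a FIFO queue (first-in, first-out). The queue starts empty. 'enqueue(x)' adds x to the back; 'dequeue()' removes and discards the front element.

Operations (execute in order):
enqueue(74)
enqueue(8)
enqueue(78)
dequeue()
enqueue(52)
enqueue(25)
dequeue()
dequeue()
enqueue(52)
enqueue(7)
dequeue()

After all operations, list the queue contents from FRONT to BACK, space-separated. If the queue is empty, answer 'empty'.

enqueue(74): [74]
enqueue(8): [74, 8]
enqueue(78): [74, 8, 78]
dequeue(): [8, 78]
enqueue(52): [8, 78, 52]
enqueue(25): [8, 78, 52, 25]
dequeue(): [78, 52, 25]
dequeue(): [52, 25]
enqueue(52): [52, 25, 52]
enqueue(7): [52, 25, 52, 7]
dequeue(): [25, 52, 7]

Answer: 25 52 7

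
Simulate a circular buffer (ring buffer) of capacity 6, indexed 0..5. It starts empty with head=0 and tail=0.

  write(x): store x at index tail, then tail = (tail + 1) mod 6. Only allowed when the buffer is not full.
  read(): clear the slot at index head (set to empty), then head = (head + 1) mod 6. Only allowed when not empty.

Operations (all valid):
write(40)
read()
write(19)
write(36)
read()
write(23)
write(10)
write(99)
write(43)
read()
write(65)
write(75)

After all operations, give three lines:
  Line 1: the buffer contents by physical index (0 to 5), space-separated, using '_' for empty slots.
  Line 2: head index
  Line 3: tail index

Answer: 43 65 75 23 10 99
3
3

Derivation:
write(40): buf=[40 _ _ _ _ _], head=0, tail=1, size=1
read(): buf=[_ _ _ _ _ _], head=1, tail=1, size=0
write(19): buf=[_ 19 _ _ _ _], head=1, tail=2, size=1
write(36): buf=[_ 19 36 _ _ _], head=1, tail=3, size=2
read(): buf=[_ _ 36 _ _ _], head=2, tail=3, size=1
write(23): buf=[_ _ 36 23 _ _], head=2, tail=4, size=2
write(10): buf=[_ _ 36 23 10 _], head=2, tail=5, size=3
write(99): buf=[_ _ 36 23 10 99], head=2, tail=0, size=4
write(43): buf=[43 _ 36 23 10 99], head=2, tail=1, size=5
read(): buf=[43 _ _ 23 10 99], head=3, tail=1, size=4
write(65): buf=[43 65 _ 23 10 99], head=3, tail=2, size=5
write(75): buf=[43 65 75 23 10 99], head=3, tail=3, size=6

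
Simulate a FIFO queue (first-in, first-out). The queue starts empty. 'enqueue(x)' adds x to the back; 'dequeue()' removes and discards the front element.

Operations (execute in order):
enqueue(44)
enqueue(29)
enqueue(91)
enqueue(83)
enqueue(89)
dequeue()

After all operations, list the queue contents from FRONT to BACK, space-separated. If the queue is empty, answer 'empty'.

enqueue(44): [44]
enqueue(29): [44, 29]
enqueue(91): [44, 29, 91]
enqueue(83): [44, 29, 91, 83]
enqueue(89): [44, 29, 91, 83, 89]
dequeue(): [29, 91, 83, 89]

Answer: 29 91 83 89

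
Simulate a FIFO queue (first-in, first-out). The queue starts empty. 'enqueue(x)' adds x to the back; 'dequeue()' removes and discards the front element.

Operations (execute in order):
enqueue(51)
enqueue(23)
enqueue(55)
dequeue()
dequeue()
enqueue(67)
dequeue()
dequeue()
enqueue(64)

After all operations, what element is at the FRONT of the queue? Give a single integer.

enqueue(51): queue = [51]
enqueue(23): queue = [51, 23]
enqueue(55): queue = [51, 23, 55]
dequeue(): queue = [23, 55]
dequeue(): queue = [55]
enqueue(67): queue = [55, 67]
dequeue(): queue = [67]
dequeue(): queue = []
enqueue(64): queue = [64]

Answer: 64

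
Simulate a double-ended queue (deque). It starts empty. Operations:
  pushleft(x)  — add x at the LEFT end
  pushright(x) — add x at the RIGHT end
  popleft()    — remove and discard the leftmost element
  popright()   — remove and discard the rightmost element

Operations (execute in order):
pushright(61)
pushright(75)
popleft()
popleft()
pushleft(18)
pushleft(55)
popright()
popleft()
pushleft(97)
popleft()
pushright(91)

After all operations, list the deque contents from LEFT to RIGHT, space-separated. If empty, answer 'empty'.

pushright(61): [61]
pushright(75): [61, 75]
popleft(): [75]
popleft(): []
pushleft(18): [18]
pushleft(55): [55, 18]
popright(): [55]
popleft(): []
pushleft(97): [97]
popleft(): []
pushright(91): [91]

Answer: 91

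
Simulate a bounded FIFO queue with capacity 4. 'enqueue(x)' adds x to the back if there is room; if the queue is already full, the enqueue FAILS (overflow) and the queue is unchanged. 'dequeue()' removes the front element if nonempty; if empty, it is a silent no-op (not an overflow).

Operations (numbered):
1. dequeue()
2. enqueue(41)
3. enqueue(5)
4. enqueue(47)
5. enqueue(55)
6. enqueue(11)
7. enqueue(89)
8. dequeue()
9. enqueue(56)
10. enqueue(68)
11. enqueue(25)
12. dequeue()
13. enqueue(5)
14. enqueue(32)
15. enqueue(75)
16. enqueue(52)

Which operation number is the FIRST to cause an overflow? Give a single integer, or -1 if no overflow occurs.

Answer: 6

Derivation:
1. dequeue(): empty, no-op, size=0
2. enqueue(41): size=1
3. enqueue(5): size=2
4. enqueue(47): size=3
5. enqueue(55): size=4
6. enqueue(11): size=4=cap → OVERFLOW (fail)
7. enqueue(89): size=4=cap → OVERFLOW (fail)
8. dequeue(): size=3
9. enqueue(56): size=4
10. enqueue(68): size=4=cap → OVERFLOW (fail)
11. enqueue(25): size=4=cap → OVERFLOW (fail)
12. dequeue(): size=3
13. enqueue(5): size=4
14. enqueue(32): size=4=cap → OVERFLOW (fail)
15. enqueue(75): size=4=cap → OVERFLOW (fail)
16. enqueue(52): size=4=cap → OVERFLOW (fail)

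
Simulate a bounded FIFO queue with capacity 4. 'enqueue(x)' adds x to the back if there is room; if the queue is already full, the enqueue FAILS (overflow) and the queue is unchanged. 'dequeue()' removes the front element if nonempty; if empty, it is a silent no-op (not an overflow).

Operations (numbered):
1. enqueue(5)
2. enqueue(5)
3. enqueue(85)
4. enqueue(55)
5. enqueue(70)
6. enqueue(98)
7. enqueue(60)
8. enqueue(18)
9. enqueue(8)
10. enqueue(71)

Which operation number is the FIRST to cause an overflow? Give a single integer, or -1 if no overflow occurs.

Answer: 5

Derivation:
1. enqueue(5): size=1
2. enqueue(5): size=2
3. enqueue(85): size=3
4. enqueue(55): size=4
5. enqueue(70): size=4=cap → OVERFLOW (fail)
6. enqueue(98): size=4=cap → OVERFLOW (fail)
7. enqueue(60): size=4=cap → OVERFLOW (fail)
8. enqueue(18): size=4=cap → OVERFLOW (fail)
9. enqueue(8): size=4=cap → OVERFLOW (fail)
10. enqueue(71): size=4=cap → OVERFLOW (fail)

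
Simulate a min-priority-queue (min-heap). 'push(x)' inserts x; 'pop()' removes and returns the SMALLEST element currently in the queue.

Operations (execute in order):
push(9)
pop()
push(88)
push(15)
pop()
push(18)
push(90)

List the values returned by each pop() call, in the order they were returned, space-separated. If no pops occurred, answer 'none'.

Answer: 9 15

Derivation:
push(9): heap contents = [9]
pop() → 9: heap contents = []
push(88): heap contents = [88]
push(15): heap contents = [15, 88]
pop() → 15: heap contents = [88]
push(18): heap contents = [18, 88]
push(90): heap contents = [18, 88, 90]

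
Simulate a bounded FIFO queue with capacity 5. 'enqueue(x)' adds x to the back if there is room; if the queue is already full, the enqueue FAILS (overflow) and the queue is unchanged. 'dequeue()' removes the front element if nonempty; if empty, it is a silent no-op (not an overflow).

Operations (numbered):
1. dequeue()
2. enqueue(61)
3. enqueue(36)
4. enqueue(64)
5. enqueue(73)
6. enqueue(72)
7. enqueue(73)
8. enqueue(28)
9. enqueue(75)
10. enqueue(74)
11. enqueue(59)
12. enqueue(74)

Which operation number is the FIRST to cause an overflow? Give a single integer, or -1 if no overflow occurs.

Answer: 7

Derivation:
1. dequeue(): empty, no-op, size=0
2. enqueue(61): size=1
3. enqueue(36): size=2
4. enqueue(64): size=3
5. enqueue(73): size=4
6. enqueue(72): size=5
7. enqueue(73): size=5=cap → OVERFLOW (fail)
8. enqueue(28): size=5=cap → OVERFLOW (fail)
9. enqueue(75): size=5=cap → OVERFLOW (fail)
10. enqueue(74): size=5=cap → OVERFLOW (fail)
11. enqueue(59): size=5=cap → OVERFLOW (fail)
12. enqueue(74): size=5=cap → OVERFLOW (fail)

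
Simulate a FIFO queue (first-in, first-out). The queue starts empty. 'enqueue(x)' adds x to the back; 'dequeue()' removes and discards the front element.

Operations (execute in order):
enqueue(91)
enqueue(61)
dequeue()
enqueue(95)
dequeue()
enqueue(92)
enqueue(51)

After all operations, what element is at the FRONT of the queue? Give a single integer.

enqueue(91): queue = [91]
enqueue(61): queue = [91, 61]
dequeue(): queue = [61]
enqueue(95): queue = [61, 95]
dequeue(): queue = [95]
enqueue(92): queue = [95, 92]
enqueue(51): queue = [95, 92, 51]

Answer: 95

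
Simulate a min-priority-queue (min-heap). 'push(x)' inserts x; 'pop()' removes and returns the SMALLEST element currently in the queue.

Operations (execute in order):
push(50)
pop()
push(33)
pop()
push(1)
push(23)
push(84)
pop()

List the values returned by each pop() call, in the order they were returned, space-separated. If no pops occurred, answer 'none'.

Answer: 50 33 1

Derivation:
push(50): heap contents = [50]
pop() → 50: heap contents = []
push(33): heap contents = [33]
pop() → 33: heap contents = []
push(1): heap contents = [1]
push(23): heap contents = [1, 23]
push(84): heap contents = [1, 23, 84]
pop() → 1: heap contents = [23, 84]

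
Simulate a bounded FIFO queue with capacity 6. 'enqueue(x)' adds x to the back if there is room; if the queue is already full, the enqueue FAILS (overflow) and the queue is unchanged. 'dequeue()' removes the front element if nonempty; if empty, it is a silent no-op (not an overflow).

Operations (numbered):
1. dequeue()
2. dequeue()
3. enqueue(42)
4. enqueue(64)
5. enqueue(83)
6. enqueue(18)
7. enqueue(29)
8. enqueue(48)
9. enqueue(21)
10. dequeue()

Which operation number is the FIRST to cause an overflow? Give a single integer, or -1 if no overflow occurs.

1. dequeue(): empty, no-op, size=0
2. dequeue(): empty, no-op, size=0
3. enqueue(42): size=1
4. enqueue(64): size=2
5. enqueue(83): size=3
6. enqueue(18): size=4
7. enqueue(29): size=5
8. enqueue(48): size=6
9. enqueue(21): size=6=cap → OVERFLOW (fail)
10. dequeue(): size=5

Answer: 9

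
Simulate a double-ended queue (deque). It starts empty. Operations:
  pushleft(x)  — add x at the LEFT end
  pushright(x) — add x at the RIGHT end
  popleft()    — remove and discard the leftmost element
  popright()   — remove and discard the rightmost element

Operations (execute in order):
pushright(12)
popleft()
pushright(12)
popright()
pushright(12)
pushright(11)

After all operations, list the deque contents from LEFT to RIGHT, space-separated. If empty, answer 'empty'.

pushright(12): [12]
popleft(): []
pushright(12): [12]
popright(): []
pushright(12): [12]
pushright(11): [12, 11]

Answer: 12 11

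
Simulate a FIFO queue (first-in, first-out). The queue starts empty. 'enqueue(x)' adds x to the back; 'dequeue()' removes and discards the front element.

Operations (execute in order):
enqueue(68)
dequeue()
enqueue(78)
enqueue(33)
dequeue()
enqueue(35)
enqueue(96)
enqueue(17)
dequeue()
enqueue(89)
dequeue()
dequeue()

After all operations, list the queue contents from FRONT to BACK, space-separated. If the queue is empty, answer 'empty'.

Answer: 17 89

Derivation:
enqueue(68): [68]
dequeue(): []
enqueue(78): [78]
enqueue(33): [78, 33]
dequeue(): [33]
enqueue(35): [33, 35]
enqueue(96): [33, 35, 96]
enqueue(17): [33, 35, 96, 17]
dequeue(): [35, 96, 17]
enqueue(89): [35, 96, 17, 89]
dequeue(): [96, 17, 89]
dequeue(): [17, 89]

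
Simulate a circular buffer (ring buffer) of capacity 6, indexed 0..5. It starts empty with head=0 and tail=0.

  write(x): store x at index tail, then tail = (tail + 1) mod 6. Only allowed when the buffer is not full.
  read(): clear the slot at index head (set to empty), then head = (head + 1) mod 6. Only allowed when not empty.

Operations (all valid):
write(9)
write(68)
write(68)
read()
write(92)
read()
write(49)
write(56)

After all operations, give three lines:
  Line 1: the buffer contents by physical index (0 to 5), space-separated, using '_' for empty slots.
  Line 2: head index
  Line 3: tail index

write(9): buf=[9 _ _ _ _ _], head=0, tail=1, size=1
write(68): buf=[9 68 _ _ _ _], head=0, tail=2, size=2
write(68): buf=[9 68 68 _ _ _], head=0, tail=3, size=3
read(): buf=[_ 68 68 _ _ _], head=1, tail=3, size=2
write(92): buf=[_ 68 68 92 _ _], head=1, tail=4, size=3
read(): buf=[_ _ 68 92 _ _], head=2, tail=4, size=2
write(49): buf=[_ _ 68 92 49 _], head=2, tail=5, size=3
write(56): buf=[_ _ 68 92 49 56], head=2, tail=0, size=4

Answer: _ _ 68 92 49 56
2
0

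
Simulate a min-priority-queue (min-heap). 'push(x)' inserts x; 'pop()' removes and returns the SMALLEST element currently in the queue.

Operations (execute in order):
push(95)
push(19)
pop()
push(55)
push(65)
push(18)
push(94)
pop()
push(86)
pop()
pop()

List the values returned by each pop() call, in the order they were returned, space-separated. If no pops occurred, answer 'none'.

push(95): heap contents = [95]
push(19): heap contents = [19, 95]
pop() → 19: heap contents = [95]
push(55): heap contents = [55, 95]
push(65): heap contents = [55, 65, 95]
push(18): heap contents = [18, 55, 65, 95]
push(94): heap contents = [18, 55, 65, 94, 95]
pop() → 18: heap contents = [55, 65, 94, 95]
push(86): heap contents = [55, 65, 86, 94, 95]
pop() → 55: heap contents = [65, 86, 94, 95]
pop() → 65: heap contents = [86, 94, 95]

Answer: 19 18 55 65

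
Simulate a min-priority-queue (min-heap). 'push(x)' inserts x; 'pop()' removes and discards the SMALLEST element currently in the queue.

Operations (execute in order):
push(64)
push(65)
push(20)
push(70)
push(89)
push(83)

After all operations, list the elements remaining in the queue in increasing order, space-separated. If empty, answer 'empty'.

push(64): heap contents = [64]
push(65): heap contents = [64, 65]
push(20): heap contents = [20, 64, 65]
push(70): heap contents = [20, 64, 65, 70]
push(89): heap contents = [20, 64, 65, 70, 89]
push(83): heap contents = [20, 64, 65, 70, 83, 89]

Answer: 20 64 65 70 83 89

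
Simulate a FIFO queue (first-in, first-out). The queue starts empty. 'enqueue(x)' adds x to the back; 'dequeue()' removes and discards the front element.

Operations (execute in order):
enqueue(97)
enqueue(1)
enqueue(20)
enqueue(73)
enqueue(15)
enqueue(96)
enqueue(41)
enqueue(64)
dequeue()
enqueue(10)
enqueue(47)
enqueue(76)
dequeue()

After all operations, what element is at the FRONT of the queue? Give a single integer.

Answer: 20

Derivation:
enqueue(97): queue = [97]
enqueue(1): queue = [97, 1]
enqueue(20): queue = [97, 1, 20]
enqueue(73): queue = [97, 1, 20, 73]
enqueue(15): queue = [97, 1, 20, 73, 15]
enqueue(96): queue = [97, 1, 20, 73, 15, 96]
enqueue(41): queue = [97, 1, 20, 73, 15, 96, 41]
enqueue(64): queue = [97, 1, 20, 73, 15, 96, 41, 64]
dequeue(): queue = [1, 20, 73, 15, 96, 41, 64]
enqueue(10): queue = [1, 20, 73, 15, 96, 41, 64, 10]
enqueue(47): queue = [1, 20, 73, 15, 96, 41, 64, 10, 47]
enqueue(76): queue = [1, 20, 73, 15, 96, 41, 64, 10, 47, 76]
dequeue(): queue = [20, 73, 15, 96, 41, 64, 10, 47, 76]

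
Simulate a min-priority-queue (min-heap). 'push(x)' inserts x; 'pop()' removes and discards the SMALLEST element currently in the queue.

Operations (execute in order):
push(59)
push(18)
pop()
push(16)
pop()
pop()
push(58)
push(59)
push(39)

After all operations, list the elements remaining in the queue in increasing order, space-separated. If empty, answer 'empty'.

Answer: 39 58 59

Derivation:
push(59): heap contents = [59]
push(18): heap contents = [18, 59]
pop() → 18: heap contents = [59]
push(16): heap contents = [16, 59]
pop() → 16: heap contents = [59]
pop() → 59: heap contents = []
push(58): heap contents = [58]
push(59): heap contents = [58, 59]
push(39): heap contents = [39, 58, 59]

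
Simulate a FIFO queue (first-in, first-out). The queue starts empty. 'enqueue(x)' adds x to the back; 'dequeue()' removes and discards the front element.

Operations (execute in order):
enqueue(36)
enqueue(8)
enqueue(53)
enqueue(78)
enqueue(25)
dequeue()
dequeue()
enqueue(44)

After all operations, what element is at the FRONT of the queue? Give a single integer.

Answer: 53

Derivation:
enqueue(36): queue = [36]
enqueue(8): queue = [36, 8]
enqueue(53): queue = [36, 8, 53]
enqueue(78): queue = [36, 8, 53, 78]
enqueue(25): queue = [36, 8, 53, 78, 25]
dequeue(): queue = [8, 53, 78, 25]
dequeue(): queue = [53, 78, 25]
enqueue(44): queue = [53, 78, 25, 44]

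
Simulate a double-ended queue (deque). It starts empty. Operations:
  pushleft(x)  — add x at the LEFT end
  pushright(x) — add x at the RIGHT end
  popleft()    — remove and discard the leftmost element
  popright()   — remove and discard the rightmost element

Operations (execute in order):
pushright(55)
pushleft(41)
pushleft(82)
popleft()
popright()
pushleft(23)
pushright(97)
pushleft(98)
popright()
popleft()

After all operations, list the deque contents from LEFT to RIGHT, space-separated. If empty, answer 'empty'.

Answer: 23 41

Derivation:
pushright(55): [55]
pushleft(41): [41, 55]
pushleft(82): [82, 41, 55]
popleft(): [41, 55]
popright(): [41]
pushleft(23): [23, 41]
pushright(97): [23, 41, 97]
pushleft(98): [98, 23, 41, 97]
popright(): [98, 23, 41]
popleft(): [23, 41]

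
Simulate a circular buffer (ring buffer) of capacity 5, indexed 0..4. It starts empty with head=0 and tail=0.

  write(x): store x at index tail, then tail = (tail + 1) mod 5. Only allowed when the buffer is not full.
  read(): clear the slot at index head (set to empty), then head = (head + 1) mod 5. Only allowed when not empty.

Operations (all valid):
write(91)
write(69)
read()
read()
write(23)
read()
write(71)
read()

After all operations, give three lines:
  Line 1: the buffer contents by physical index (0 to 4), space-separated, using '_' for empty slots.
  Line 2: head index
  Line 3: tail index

Answer: _ _ _ _ _
4
4

Derivation:
write(91): buf=[91 _ _ _ _], head=0, tail=1, size=1
write(69): buf=[91 69 _ _ _], head=0, tail=2, size=2
read(): buf=[_ 69 _ _ _], head=1, tail=2, size=1
read(): buf=[_ _ _ _ _], head=2, tail=2, size=0
write(23): buf=[_ _ 23 _ _], head=2, tail=3, size=1
read(): buf=[_ _ _ _ _], head=3, tail=3, size=0
write(71): buf=[_ _ _ 71 _], head=3, tail=4, size=1
read(): buf=[_ _ _ _ _], head=4, tail=4, size=0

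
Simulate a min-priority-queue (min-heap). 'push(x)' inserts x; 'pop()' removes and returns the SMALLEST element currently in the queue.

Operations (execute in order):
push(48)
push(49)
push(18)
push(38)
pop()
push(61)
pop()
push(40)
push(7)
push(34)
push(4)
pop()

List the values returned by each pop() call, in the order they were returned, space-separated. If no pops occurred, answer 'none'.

push(48): heap contents = [48]
push(49): heap contents = [48, 49]
push(18): heap contents = [18, 48, 49]
push(38): heap contents = [18, 38, 48, 49]
pop() → 18: heap contents = [38, 48, 49]
push(61): heap contents = [38, 48, 49, 61]
pop() → 38: heap contents = [48, 49, 61]
push(40): heap contents = [40, 48, 49, 61]
push(7): heap contents = [7, 40, 48, 49, 61]
push(34): heap contents = [7, 34, 40, 48, 49, 61]
push(4): heap contents = [4, 7, 34, 40, 48, 49, 61]
pop() → 4: heap contents = [7, 34, 40, 48, 49, 61]

Answer: 18 38 4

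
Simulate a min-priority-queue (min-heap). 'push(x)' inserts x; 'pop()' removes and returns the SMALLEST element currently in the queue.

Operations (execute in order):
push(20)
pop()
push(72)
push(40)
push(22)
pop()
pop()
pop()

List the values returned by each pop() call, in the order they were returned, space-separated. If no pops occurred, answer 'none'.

push(20): heap contents = [20]
pop() → 20: heap contents = []
push(72): heap contents = [72]
push(40): heap contents = [40, 72]
push(22): heap contents = [22, 40, 72]
pop() → 22: heap contents = [40, 72]
pop() → 40: heap contents = [72]
pop() → 72: heap contents = []

Answer: 20 22 40 72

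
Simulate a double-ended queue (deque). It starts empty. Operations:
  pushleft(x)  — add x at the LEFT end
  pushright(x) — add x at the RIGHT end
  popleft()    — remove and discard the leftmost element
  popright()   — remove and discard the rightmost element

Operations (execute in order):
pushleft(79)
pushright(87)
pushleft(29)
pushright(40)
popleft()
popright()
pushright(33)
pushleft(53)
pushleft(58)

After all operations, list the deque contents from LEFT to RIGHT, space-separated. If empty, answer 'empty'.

Answer: 58 53 79 87 33

Derivation:
pushleft(79): [79]
pushright(87): [79, 87]
pushleft(29): [29, 79, 87]
pushright(40): [29, 79, 87, 40]
popleft(): [79, 87, 40]
popright(): [79, 87]
pushright(33): [79, 87, 33]
pushleft(53): [53, 79, 87, 33]
pushleft(58): [58, 53, 79, 87, 33]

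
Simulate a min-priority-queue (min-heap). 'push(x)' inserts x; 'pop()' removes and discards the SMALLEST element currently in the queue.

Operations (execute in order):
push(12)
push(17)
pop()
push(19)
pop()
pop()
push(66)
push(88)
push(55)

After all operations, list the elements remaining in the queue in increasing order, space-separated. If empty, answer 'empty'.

Answer: 55 66 88

Derivation:
push(12): heap contents = [12]
push(17): heap contents = [12, 17]
pop() → 12: heap contents = [17]
push(19): heap contents = [17, 19]
pop() → 17: heap contents = [19]
pop() → 19: heap contents = []
push(66): heap contents = [66]
push(88): heap contents = [66, 88]
push(55): heap contents = [55, 66, 88]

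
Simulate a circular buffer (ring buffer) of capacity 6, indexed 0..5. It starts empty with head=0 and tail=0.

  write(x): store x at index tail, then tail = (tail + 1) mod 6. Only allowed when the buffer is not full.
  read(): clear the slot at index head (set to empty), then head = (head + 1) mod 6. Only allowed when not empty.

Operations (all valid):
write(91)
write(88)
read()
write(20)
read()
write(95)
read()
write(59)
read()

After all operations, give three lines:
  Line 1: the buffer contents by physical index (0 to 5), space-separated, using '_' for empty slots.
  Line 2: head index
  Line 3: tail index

write(91): buf=[91 _ _ _ _ _], head=0, tail=1, size=1
write(88): buf=[91 88 _ _ _ _], head=0, tail=2, size=2
read(): buf=[_ 88 _ _ _ _], head=1, tail=2, size=1
write(20): buf=[_ 88 20 _ _ _], head=1, tail=3, size=2
read(): buf=[_ _ 20 _ _ _], head=2, tail=3, size=1
write(95): buf=[_ _ 20 95 _ _], head=2, tail=4, size=2
read(): buf=[_ _ _ 95 _ _], head=3, tail=4, size=1
write(59): buf=[_ _ _ 95 59 _], head=3, tail=5, size=2
read(): buf=[_ _ _ _ 59 _], head=4, tail=5, size=1

Answer: _ _ _ _ 59 _
4
5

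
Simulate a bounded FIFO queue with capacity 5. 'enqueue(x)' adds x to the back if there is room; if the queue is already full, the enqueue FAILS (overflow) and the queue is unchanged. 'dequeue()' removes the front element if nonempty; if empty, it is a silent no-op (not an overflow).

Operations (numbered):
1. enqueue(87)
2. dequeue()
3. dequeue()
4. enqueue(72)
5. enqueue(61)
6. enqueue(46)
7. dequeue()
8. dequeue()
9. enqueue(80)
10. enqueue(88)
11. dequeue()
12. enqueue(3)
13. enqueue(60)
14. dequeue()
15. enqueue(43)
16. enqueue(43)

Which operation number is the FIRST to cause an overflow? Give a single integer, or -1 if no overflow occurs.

Answer: -1

Derivation:
1. enqueue(87): size=1
2. dequeue(): size=0
3. dequeue(): empty, no-op, size=0
4. enqueue(72): size=1
5. enqueue(61): size=2
6. enqueue(46): size=3
7. dequeue(): size=2
8. dequeue(): size=1
9. enqueue(80): size=2
10. enqueue(88): size=3
11. dequeue(): size=2
12. enqueue(3): size=3
13. enqueue(60): size=4
14. dequeue(): size=3
15. enqueue(43): size=4
16. enqueue(43): size=5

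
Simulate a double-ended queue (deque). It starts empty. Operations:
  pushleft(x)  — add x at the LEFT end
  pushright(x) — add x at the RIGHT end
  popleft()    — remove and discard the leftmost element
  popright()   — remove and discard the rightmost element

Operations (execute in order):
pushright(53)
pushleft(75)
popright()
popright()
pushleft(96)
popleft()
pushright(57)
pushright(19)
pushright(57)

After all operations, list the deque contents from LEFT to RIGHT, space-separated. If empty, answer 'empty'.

Answer: 57 19 57

Derivation:
pushright(53): [53]
pushleft(75): [75, 53]
popright(): [75]
popright(): []
pushleft(96): [96]
popleft(): []
pushright(57): [57]
pushright(19): [57, 19]
pushright(57): [57, 19, 57]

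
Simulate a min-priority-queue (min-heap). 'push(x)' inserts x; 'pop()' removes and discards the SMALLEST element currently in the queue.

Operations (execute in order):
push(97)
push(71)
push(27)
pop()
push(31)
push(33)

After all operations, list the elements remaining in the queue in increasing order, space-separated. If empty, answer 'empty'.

Answer: 31 33 71 97

Derivation:
push(97): heap contents = [97]
push(71): heap contents = [71, 97]
push(27): heap contents = [27, 71, 97]
pop() → 27: heap contents = [71, 97]
push(31): heap contents = [31, 71, 97]
push(33): heap contents = [31, 33, 71, 97]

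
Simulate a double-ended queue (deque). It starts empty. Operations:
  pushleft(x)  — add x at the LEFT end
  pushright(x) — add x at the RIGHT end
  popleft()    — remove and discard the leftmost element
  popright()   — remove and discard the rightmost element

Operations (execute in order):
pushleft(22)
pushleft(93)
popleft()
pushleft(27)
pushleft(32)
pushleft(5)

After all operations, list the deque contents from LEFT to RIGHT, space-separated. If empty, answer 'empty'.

Answer: 5 32 27 22

Derivation:
pushleft(22): [22]
pushleft(93): [93, 22]
popleft(): [22]
pushleft(27): [27, 22]
pushleft(32): [32, 27, 22]
pushleft(5): [5, 32, 27, 22]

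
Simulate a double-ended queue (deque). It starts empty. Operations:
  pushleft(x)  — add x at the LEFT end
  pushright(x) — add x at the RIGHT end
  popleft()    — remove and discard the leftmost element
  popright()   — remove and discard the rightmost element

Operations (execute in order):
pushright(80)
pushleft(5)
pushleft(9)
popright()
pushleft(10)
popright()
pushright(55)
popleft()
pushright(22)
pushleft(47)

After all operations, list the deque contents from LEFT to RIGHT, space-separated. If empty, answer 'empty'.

pushright(80): [80]
pushleft(5): [5, 80]
pushleft(9): [9, 5, 80]
popright(): [9, 5]
pushleft(10): [10, 9, 5]
popright(): [10, 9]
pushright(55): [10, 9, 55]
popleft(): [9, 55]
pushright(22): [9, 55, 22]
pushleft(47): [47, 9, 55, 22]

Answer: 47 9 55 22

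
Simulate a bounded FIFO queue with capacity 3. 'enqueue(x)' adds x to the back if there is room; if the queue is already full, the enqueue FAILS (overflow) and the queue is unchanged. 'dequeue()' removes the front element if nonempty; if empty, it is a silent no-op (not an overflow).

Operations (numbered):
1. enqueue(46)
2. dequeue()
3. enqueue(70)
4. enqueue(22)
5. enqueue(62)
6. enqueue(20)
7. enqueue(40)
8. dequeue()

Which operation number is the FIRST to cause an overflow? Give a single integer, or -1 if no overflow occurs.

Answer: 6

Derivation:
1. enqueue(46): size=1
2. dequeue(): size=0
3. enqueue(70): size=1
4. enqueue(22): size=2
5. enqueue(62): size=3
6. enqueue(20): size=3=cap → OVERFLOW (fail)
7. enqueue(40): size=3=cap → OVERFLOW (fail)
8. dequeue(): size=2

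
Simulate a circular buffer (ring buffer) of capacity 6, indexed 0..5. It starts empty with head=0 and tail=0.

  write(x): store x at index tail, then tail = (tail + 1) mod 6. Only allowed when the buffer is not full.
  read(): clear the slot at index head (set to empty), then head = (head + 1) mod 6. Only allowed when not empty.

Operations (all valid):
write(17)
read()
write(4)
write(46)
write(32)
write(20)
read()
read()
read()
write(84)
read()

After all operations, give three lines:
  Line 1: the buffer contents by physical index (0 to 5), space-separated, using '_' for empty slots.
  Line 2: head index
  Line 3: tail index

write(17): buf=[17 _ _ _ _ _], head=0, tail=1, size=1
read(): buf=[_ _ _ _ _ _], head=1, tail=1, size=0
write(4): buf=[_ 4 _ _ _ _], head=1, tail=2, size=1
write(46): buf=[_ 4 46 _ _ _], head=1, tail=3, size=2
write(32): buf=[_ 4 46 32 _ _], head=1, tail=4, size=3
write(20): buf=[_ 4 46 32 20 _], head=1, tail=5, size=4
read(): buf=[_ _ 46 32 20 _], head=2, tail=5, size=3
read(): buf=[_ _ _ 32 20 _], head=3, tail=5, size=2
read(): buf=[_ _ _ _ 20 _], head=4, tail=5, size=1
write(84): buf=[_ _ _ _ 20 84], head=4, tail=0, size=2
read(): buf=[_ _ _ _ _ 84], head=5, tail=0, size=1

Answer: _ _ _ _ _ 84
5
0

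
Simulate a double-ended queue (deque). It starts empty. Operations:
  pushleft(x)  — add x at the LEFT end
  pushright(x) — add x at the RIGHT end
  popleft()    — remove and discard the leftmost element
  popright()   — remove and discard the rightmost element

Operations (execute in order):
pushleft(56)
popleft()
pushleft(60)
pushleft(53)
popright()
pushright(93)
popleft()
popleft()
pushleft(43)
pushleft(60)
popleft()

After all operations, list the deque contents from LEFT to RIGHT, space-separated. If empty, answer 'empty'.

pushleft(56): [56]
popleft(): []
pushleft(60): [60]
pushleft(53): [53, 60]
popright(): [53]
pushright(93): [53, 93]
popleft(): [93]
popleft(): []
pushleft(43): [43]
pushleft(60): [60, 43]
popleft(): [43]

Answer: 43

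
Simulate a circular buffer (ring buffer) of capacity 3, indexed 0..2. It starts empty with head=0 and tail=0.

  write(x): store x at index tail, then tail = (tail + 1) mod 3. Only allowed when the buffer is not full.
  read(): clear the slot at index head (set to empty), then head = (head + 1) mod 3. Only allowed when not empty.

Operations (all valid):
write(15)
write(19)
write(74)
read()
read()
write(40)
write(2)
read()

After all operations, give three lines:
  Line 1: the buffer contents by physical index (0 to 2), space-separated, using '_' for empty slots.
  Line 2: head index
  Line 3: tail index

write(15): buf=[15 _ _], head=0, tail=1, size=1
write(19): buf=[15 19 _], head=0, tail=2, size=2
write(74): buf=[15 19 74], head=0, tail=0, size=3
read(): buf=[_ 19 74], head=1, tail=0, size=2
read(): buf=[_ _ 74], head=2, tail=0, size=1
write(40): buf=[40 _ 74], head=2, tail=1, size=2
write(2): buf=[40 2 74], head=2, tail=2, size=3
read(): buf=[40 2 _], head=0, tail=2, size=2

Answer: 40 2 _
0
2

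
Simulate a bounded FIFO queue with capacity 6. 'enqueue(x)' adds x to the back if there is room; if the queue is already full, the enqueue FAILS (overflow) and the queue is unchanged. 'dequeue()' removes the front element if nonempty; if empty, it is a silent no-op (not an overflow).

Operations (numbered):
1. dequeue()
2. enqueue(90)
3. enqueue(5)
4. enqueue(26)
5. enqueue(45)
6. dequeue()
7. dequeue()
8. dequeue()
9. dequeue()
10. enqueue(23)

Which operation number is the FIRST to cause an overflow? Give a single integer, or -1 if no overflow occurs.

1. dequeue(): empty, no-op, size=0
2. enqueue(90): size=1
3. enqueue(5): size=2
4. enqueue(26): size=3
5. enqueue(45): size=4
6. dequeue(): size=3
7. dequeue(): size=2
8. dequeue(): size=1
9. dequeue(): size=0
10. enqueue(23): size=1

Answer: -1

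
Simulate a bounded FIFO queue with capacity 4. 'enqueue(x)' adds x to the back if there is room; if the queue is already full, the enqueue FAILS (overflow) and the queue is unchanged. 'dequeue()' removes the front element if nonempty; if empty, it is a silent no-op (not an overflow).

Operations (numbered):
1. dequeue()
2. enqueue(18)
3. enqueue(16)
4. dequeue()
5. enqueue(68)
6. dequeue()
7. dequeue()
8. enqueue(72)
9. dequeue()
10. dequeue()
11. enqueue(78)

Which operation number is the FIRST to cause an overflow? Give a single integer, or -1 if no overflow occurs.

1. dequeue(): empty, no-op, size=0
2. enqueue(18): size=1
3. enqueue(16): size=2
4. dequeue(): size=1
5. enqueue(68): size=2
6. dequeue(): size=1
7. dequeue(): size=0
8. enqueue(72): size=1
9. dequeue(): size=0
10. dequeue(): empty, no-op, size=0
11. enqueue(78): size=1

Answer: -1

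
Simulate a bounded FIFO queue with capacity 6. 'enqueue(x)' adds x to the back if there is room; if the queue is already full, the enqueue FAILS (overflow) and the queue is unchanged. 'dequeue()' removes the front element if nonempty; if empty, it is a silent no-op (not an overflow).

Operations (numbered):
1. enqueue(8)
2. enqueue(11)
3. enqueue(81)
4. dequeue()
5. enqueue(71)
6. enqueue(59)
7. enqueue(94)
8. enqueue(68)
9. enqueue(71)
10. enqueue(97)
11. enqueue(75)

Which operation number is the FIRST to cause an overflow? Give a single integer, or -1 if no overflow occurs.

Answer: 9

Derivation:
1. enqueue(8): size=1
2. enqueue(11): size=2
3. enqueue(81): size=3
4. dequeue(): size=2
5. enqueue(71): size=3
6. enqueue(59): size=4
7. enqueue(94): size=5
8. enqueue(68): size=6
9. enqueue(71): size=6=cap → OVERFLOW (fail)
10. enqueue(97): size=6=cap → OVERFLOW (fail)
11. enqueue(75): size=6=cap → OVERFLOW (fail)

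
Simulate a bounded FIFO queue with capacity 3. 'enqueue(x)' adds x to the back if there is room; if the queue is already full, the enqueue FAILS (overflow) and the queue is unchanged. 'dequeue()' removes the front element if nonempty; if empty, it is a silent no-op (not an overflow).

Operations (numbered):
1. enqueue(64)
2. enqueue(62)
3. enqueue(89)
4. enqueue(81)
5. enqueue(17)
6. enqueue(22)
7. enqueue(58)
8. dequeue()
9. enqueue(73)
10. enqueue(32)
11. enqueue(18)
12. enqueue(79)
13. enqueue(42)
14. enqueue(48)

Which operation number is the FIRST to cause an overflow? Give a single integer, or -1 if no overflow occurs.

1. enqueue(64): size=1
2. enqueue(62): size=2
3. enqueue(89): size=3
4. enqueue(81): size=3=cap → OVERFLOW (fail)
5. enqueue(17): size=3=cap → OVERFLOW (fail)
6. enqueue(22): size=3=cap → OVERFLOW (fail)
7. enqueue(58): size=3=cap → OVERFLOW (fail)
8. dequeue(): size=2
9. enqueue(73): size=3
10. enqueue(32): size=3=cap → OVERFLOW (fail)
11. enqueue(18): size=3=cap → OVERFLOW (fail)
12. enqueue(79): size=3=cap → OVERFLOW (fail)
13. enqueue(42): size=3=cap → OVERFLOW (fail)
14. enqueue(48): size=3=cap → OVERFLOW (fail)

Answer: 4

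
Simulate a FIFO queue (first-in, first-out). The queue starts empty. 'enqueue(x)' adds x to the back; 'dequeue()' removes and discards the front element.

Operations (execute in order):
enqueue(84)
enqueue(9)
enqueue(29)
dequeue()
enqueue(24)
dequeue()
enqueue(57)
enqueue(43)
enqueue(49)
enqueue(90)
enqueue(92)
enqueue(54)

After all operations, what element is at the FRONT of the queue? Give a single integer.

Answer: 29

Derivation:
enqueue(84): queue = [84]
enqueue(9): queue = [84, 9]
enqueue(29): queue = [84, 9, 29]
dequeue(): queue = [9, 29]
enqueue(24): queue = [9, 29, 24]
dequeue(): queue = [29, 24]
enqueue(57): queue = [29, 24, 57]
enqueue(43): queue = [29, 24, 57, 43]
enqueue(49): queue = [29, 24, 57, 43, 49]
enqueue(90): queue = [29, 24, 57, 43, 49, 90]
enqueue(92): queue = [29, 24, 57, 43, 49, 90, 92]
enqueue(54): queue = [29, 24, 57, 43, 49, 90, 92, 54]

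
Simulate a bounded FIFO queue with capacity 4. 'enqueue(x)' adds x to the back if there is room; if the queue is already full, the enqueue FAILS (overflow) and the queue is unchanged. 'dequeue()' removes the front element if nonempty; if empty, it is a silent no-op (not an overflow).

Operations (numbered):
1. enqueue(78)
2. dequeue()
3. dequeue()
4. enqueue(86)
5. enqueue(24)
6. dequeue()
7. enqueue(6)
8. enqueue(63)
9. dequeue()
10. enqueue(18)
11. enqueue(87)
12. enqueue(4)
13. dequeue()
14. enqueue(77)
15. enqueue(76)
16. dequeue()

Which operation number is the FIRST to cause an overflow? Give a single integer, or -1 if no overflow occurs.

Answer: 12

Derivation:
1. enqueue(78): size=1
2. dequeue(): size=0
3. dequeue(): empty, no-op, size=0
4. enqueue(86): size=1
5. enqueue(24): size=2
6. dequeue(): size=1
7. enqueue(6): size=2
8. enqueue(63): size=3
9. dequeue(): size=2
10. enqueue(18): size=3
11. enqueue(87): size=4
12. enqueue(4): size=4=cap → OVERFLOW (fail)
13. dequeue(): size=3
14. enqueue(77): size=4
15. enqueue(76): size=4=cap → OVERFLOW (fail)
16. dequeue(): size=3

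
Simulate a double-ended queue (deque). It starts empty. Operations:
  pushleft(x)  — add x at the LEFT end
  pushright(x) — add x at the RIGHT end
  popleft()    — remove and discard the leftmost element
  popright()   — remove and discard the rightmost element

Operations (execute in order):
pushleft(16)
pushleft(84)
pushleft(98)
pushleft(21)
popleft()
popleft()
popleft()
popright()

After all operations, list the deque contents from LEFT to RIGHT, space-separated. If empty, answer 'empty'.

Answer: empty

Derivation:
pushleft(16): [16]
pushleft(84): [84, 16]
pushleft(98): [98, 84, 16]
pushleft(21): [21, 98, 84, 16]
popleft(): [98, 84, 16]
popleft(): [84, 16]
popleft(): [16]
popright(): []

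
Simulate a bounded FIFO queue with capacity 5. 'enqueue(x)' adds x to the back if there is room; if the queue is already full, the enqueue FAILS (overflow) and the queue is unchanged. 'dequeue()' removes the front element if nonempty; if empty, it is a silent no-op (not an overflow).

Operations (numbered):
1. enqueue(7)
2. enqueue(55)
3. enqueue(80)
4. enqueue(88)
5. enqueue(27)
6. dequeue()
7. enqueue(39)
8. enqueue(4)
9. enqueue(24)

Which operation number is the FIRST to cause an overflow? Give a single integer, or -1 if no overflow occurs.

1. enqueue(7): size=1
2. enqueue(55): size=2
3. enqueue(80): size=3
4. enqueue(88): size=4
5. enqueue(27): size=5
6. dequeue(): size=4
7. enqueue(39): size=5
8. enqueue(4): size=5=cap → OVERFLOW (fail)
9. enqueue(24): size=5=cap → OVERFLOW (fail)

Answer: 8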